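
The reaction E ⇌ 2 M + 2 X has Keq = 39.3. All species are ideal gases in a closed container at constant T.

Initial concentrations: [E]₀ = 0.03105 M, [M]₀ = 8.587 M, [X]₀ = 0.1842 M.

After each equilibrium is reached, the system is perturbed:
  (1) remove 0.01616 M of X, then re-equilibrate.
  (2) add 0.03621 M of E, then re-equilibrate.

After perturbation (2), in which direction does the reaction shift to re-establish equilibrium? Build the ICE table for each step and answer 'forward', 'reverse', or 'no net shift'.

Direction: forward

Q₀ = 80.58 vs Keq = 39.3 ⇒ Q>K, reverse
Step 1:
                  E         M         X
  I         0.03105     8.587    0.1842
  C          0.0142  -0.02839  -0.02839
  E         0.04525     8.559    0.1558
  solve Keq expr → x = -0.0142; check Q = 39.3
Then remove 0.01616 M of X.
Step 2:
                  E         M         X
  I         0.04525     8.559    0.1396
  C       -0.004254  0.008508  0.008508
  E         0.04099     8.567    0.1482
  solve Keq expr → x = 0.004254; check Q = 39.3
Then add 0.03621 M of E.
Step 3:
                  E         M         X
  I          0.0772     8.567    0.1482
  C        -0.01606   0.03211   0.03211
  E         0.06115     8.599    0.1803
  solve Keq expr → x = 0.01606; check Q = 39.3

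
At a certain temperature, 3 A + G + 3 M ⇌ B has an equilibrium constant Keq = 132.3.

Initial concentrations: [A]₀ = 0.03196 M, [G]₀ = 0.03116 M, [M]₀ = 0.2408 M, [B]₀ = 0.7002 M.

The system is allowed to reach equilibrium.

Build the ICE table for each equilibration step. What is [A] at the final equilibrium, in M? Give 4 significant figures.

Q₀ = 4.9299e+07 vs Keq = 132.3 ⇒ Q>K, reverse
Step 1:
                   A          G          M          B
  init       0.03196    0.03116     0.2408     0.7002
  Δ           0.4146     0.1382     0.4146    -0.1382
  eq          0.4466     0.1694     0.6554      0.562
  solve Keq expr → x = -0.1382; check Q = 132.3

[A]_eq = 0.4466 M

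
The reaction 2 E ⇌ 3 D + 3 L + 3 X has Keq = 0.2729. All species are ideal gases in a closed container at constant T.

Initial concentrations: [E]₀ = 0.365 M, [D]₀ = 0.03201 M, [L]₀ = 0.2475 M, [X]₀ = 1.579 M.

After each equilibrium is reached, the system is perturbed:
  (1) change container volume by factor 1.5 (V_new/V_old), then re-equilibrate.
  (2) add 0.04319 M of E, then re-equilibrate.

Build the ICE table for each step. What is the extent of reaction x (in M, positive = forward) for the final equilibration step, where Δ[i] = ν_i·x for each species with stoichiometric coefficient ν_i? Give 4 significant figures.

x = 0.008326 M

Q₀ = 1.4694e-05 vs Keq = 0.2729 ⇒ Q<K, forward
Step 1:
                  E         D         L         X
  Initial     0.365   0.03201    0.2475     1.579
  Change    -0.1547    0.2321    0.2321    0.2321
  Equil      0.2103    0.2641    0.4796     1.811
  solve Keq expr → x = 0.07736; check Q = 0.2729
Then change container volume by factor 1.5 (V_new/V_old).
Step 2:
                  E         D         L         X
  Initial    0.1402    0.1761    0.3197     1.207
  Change   -0.05142   0.07714   0.07714   0.07714
  Equil     0.08876    0.2532    0.3969     1.285
  solve Keq expr → x = 0.02571; check Q = 0.2729
Then add 0.04319 M of E.
Step 3:
                  E         D         L         X
  Initial     0.132    0.2532    0.3969     1.285
  Change   -0.01665   0.02498   0.02498   0.02498
  Equil      0.1153    0.2782    0.4218     1.309
  solve Keq expr → x = 0.008326; check Q = 0.2729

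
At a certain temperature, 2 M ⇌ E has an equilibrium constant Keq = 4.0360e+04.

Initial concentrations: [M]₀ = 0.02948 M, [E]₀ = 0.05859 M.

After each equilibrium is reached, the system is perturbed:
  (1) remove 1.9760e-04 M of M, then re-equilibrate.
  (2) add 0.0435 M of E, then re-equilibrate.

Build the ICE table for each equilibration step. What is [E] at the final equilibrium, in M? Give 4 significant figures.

Q₀ = 67.42 vs Keq = 4.0360e+04 ⇒ Q<K, forward
Step 1:
                    M           E
  Initial     0.02948     0.05859
  Change     -0.02814     0.01407
  Equil      0.001342     0.07266
  solve Keq expr → x = 0.01407; check Q = 4.0360e+04
Then remove 1.9760e-04 M of M.
Step 2:
                    M           E
  Initial    0.001144     0.07266
  Change   1.9669e-04 -9.8346e-05
  Equil      0.001341     0.07256
  solve Keq expr → x = -9.8346e-05; check Q = 4.0360e+04
Then add 0.0435 M of E.
Step 3:
                    M           E
  Initial    0.001341      0.1161
  Change   3.5364e-04 -1.7682e-04
  Equil      0.001694      0.1159
  solve Keq expr → x = -1.7682e-04; check Q = 4.0360e+04

[E]_eq = 0.1159 M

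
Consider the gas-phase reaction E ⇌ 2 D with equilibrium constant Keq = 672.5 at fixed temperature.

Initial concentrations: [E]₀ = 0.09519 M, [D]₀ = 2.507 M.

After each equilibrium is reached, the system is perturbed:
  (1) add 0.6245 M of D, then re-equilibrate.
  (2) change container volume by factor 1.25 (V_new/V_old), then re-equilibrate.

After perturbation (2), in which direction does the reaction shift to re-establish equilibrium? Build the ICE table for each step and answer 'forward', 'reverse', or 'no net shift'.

Direction: forward

Q₀ = 66.03 vs Keq = 672.5 ⇒ Q<K, forward
Step 1:
                   E          D
  init       0.09519      2.507
  Δ         -0.08454     0.1691
  eq         0.01065      2.676
  solve Keq expr → x = 0.08454; check Q = 672.5
Then add 0.6245 M of D.
Step 2:
                   E          D
  init       0.01065      3.301
  Δ         0.005443   -0.01089
  eq         0.01609       3.29
  solve Keq expr → x = -0.005443; check Q = 672.5
Then change container volume by factor 1.25 (V_new/V_old).
Step 3:
                   E          D
  init       0.01287      2.632
  Δ        -0.002535    0.00507
  eq         0.01034      2.637
  solve Keq expr → x = 0.002535; check Q = 672.5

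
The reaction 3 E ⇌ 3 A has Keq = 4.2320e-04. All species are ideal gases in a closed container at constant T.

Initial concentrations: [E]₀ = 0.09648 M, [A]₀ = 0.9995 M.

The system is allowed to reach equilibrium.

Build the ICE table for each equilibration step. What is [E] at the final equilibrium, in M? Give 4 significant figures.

[E]_eq = 1.019 M

Q₀ = 1112 vs Keq = 4.2320e-04 ⇒ Q>K, reverse
Step 1:
                    E           A
  Initial     0.09648      0.9995
  Change        0.923      -0.923
  Equil         1.019     0.07654
  solve Keq expr → x = -0.3077; check Q = 4.2320e-04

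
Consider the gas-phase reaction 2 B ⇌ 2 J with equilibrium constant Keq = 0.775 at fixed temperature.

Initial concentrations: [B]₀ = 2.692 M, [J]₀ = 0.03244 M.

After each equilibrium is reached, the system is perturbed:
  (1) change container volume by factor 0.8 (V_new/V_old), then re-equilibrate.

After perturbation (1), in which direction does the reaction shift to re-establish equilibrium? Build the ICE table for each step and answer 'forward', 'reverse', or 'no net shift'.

Direction: no net shift

Q₀ = 1.4522e-04 vs Keq = 0.775 ⇒ Q<K, forward
Step 1:
                   B          J
  I            2.692    0.03244
  C           -1.243      1.243
  E            1.449      1.276
  solve Keq expr → x = 0.6215; check Q = 0.775
Then change container volume by factor 0.8 (V_new/V_old).
Step 2:
                   B          J
  I            1.811      1.594
  C                0          0
  E            1.811      1.594
  solve Keq expr → x = 0; check Q = 0.775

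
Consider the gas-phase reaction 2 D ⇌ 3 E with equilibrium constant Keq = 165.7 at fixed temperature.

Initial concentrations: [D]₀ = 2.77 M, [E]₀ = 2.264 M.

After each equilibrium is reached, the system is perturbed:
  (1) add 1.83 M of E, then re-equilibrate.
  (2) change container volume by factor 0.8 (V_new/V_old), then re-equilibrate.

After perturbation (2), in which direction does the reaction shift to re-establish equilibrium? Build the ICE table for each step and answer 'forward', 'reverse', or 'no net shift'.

Q₀ = 1.512 vs Keq = 165.7 ⇒ Q<K, forward
Step 1:
                    D           E
  init           2.77       2.264
  Δ             -1.88       2.819
  eq           0.8904       5.083
  solve Keq expr → x = 0.9398; check Q = 165.7
Then add 1.83 M of E.
Step 2:
                    D           E
  init         0.8904       6.913
  Δ            0.3597     -0.5396
  eq             1.25       6.374
  solve Keq expr → x = -0.1799; check Q = 165.7
Then change container volume by factor 0.8 (V_new/V_old).
Step 3:
                    D           E
  init          1.563       7.967
  Δ            0.1237     -0.1856
  eq            1.686       7.782
  solve Keq expr → x = -0.06187; check Q = 165.7

Direction: reverse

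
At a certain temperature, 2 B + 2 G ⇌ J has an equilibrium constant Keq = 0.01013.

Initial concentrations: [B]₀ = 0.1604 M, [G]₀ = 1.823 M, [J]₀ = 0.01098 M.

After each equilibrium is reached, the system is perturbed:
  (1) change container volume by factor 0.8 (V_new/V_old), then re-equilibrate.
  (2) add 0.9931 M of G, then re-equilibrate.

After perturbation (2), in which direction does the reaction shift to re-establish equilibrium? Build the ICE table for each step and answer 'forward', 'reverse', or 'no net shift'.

Direction: forward

Q₀ = 0.1284 vs Keq = 0.01013 ⇒ Q>K, reverse
Step 1:
                    B           G           J
  I            0.1604       1.823     0.01098
  C           0.01973     0.01973   -0.009864
  E            0.1801       1.843    0.001116
  solve Keq expr → x = -0.009864; check Q = 0.01013
Then change container volume by factor 0.8 (V_new/V_old).
Step 2:
                    B           G           J
  I            0.2252       2.303    0.001395
  C         -0.002526   -0.002526    0.001263
  E            0.2226       2.301    0.002658
  solve Keq expr → x = 0.001263; check Q = 0.01013
Then add 0.9931 M of G.
Step 3:
                    B           G           J
  I            0.2226       3.294    0.002658
  C         -0.005058   -0.005058    0.002529
  E            0.2176       3.289    0.005187
  solve Keq expr → x = 0.002529; check Q = 0.01013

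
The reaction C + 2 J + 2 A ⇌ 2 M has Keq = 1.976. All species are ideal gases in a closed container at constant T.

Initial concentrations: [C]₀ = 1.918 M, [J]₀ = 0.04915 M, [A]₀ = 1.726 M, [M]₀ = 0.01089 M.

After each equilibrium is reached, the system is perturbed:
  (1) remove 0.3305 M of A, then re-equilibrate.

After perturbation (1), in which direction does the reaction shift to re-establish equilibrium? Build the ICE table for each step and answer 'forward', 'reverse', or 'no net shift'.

Q₀ = 0.008592 vs Keq = 1.976 ⇒ Q<K, forward
Step 1:
                  C         J         A         M
  Initial     1.918   0.04915     1.726   0.01089
  Change   -0.01756  -0.03511  -0.03511   0.03511
  Equil         1.9   0.01404     1.691     0.046
  solve Keq expr → x = 0.01756; check Q = 1.976
Then remove 0.3305 M of A.
Step 2:
                  C         J         A         M
  Initial       1.9   0.01404      1.36     0.046
  Change   0.001224  0.002447  0.002447 -0.002447
  Equil       1.902   0.01649     1.363   0.04355
  solve Keq expr → x = -0.001224; check Q = 1.976

Direction: reverse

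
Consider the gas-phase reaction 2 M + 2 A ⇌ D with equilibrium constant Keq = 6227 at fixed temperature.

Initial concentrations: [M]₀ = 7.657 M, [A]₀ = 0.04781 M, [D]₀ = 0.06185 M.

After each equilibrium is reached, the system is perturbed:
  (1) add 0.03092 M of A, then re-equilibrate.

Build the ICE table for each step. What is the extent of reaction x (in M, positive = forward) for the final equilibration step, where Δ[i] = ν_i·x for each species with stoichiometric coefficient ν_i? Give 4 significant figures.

x = 0.01544 M

Q₀ = 0.4615 vs Keq = 6227 ⇒ Q<K, forward
Step 1:
                   M          A          D
  Initial      7.657    0.04781    0.06185
  Change    -0.04732   -0.04732    0.02366
  Equil         7.61 4.8697e-04    0.08551
  solve Keq expr → x = 0.02366; check Q = 6227
Then add 0.03092 M of A.
Step 2:
                   M          A          D
  Initial       7.61    0.03141    0.08551
  Change    -0.03088   -0.03088    0.01544
  Equil        7.579 5.3127e-04     0.1009
  solve Keq expr → x = 0.01544; check Q = 6227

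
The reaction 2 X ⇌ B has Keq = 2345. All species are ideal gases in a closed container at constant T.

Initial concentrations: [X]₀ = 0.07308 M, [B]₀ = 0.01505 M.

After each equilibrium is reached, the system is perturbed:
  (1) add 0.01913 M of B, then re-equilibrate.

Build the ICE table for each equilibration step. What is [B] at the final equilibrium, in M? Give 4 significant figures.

Q₀ = 2.818 vs Keq = 2345 ⇒ Q<K, forward
Step 1:
                    X           B
  init        0.07308     0.01505
  Δ          -0.06849     0.03425
  eq         0.004585      0.0493
  solve Keq expr → x = 0.03425; check Q = 2345
Then add 0.01913 M of B.
Step 2:
                    X           B
  init       0.004585     0.06843
  Δ        8.0102e-04 -4.0051e-04
  eq         0.005386     0.06803
  solve Keq expr → x = -4.0051e-04; check Q = 2345

[B]_eq = 0.06803 M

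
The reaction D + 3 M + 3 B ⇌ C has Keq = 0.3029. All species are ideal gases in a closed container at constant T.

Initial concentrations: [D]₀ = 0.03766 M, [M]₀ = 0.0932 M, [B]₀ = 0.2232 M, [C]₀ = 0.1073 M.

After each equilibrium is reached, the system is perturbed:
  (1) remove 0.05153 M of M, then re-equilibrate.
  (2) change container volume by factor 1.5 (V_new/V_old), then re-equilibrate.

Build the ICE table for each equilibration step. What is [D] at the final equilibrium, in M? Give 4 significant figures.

Q₀ = 3.1651e+05 vs Keq = 0.3029 ⇒ Q>K, reverse
Step 1:
                    D           M           B           C
  Initial     0.03766      0.0932      0.2232      0.1073
  Change       0.1068      0.3204      0.3204     -0.1068
  Equil        0.1445      0.4136      0.5436  4.9737e-04
  solve Keq expr → x = -0.1068; check Q = 0.3029
Then remove 0.05153 M of M.
Step 2:
                    D           M           B           C
  Initial      0.1445      0.3621      0.5436  4.9737e-04
  Change   1.6109e-04  4.8327e-04  4.8327e-04 -1.6109e-04
  Equil        0.1446      0.3626      0.5441  3.3628e-04
  solve Keq expr → x = -1.6109e-04; check Q = 0.3029
Then change container volume by factor 1.5 (V_new/V_old).
Step 3:
                    D           M           B           C
  Initial     0.09642      0.2417      0.3627  2.2418e-04
  Change   2.0421e-04  6.1263e-04  6.1263e-04 -2.0421e-04
  Equil       0.09662      0.2423      0.3633  1.9974e-05
  solve Keq expr → x = -2.0421e-04; check Q = 0.3029

[D]_eq = 0.09662 M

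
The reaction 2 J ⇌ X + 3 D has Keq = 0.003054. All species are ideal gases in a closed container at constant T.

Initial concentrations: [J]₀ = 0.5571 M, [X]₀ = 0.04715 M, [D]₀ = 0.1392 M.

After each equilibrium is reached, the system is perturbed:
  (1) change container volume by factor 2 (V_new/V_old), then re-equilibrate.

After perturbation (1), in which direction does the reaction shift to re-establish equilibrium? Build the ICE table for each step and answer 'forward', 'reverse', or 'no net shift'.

Q₀ = 4.0976e-04 vs Keq = 0.003054 ⇒ Q<K, forward
Step 1:
                   J          X          D
  Initial     0.5571    0.04715     0.1392
  Change    -0.05323    0.02662    0.07985
  Equil       0.5039    0.07377     0.2191
  solve Keq expr → x = 0.02662; check Q = 0.003054
Then change container volume by factor 2 (V_new/V_old).
Step 2:
                   J          X          D
  Initial     0.2519    0.03688     0.1095
  Change    -0.02504    0.01252    0.03756
  Equil       0.2269     0.0494     0.1471
  solve Keq expr → x = 0.01252; check Q = 0.003054

Direction: forward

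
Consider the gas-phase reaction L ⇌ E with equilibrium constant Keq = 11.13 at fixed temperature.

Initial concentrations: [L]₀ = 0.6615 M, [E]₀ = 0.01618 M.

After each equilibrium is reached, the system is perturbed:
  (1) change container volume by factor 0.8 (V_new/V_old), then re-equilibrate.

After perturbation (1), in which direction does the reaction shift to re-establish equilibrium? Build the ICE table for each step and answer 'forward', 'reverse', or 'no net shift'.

Direction: no net shift

Q₀ = 0.02446 vs Keq = 11.13 ⇒ Q<K, forward
Step 1:
                   L          E
  Initial     0.6615    0.01618
  Change     -0.6056     0.6056
  Equil      0.05587     0.6218
  solve Keq expr → x = 0.6056; check Q = 11.13
Then change container volume by factor 0.8 (V_new/V_old).
Step 2:
                   L          E
  Initial    0.06984     0.7773
  Change           0          0
  Equil      0.06984     0.7773
  solve Keq expr → x = 0; check Q = 11.13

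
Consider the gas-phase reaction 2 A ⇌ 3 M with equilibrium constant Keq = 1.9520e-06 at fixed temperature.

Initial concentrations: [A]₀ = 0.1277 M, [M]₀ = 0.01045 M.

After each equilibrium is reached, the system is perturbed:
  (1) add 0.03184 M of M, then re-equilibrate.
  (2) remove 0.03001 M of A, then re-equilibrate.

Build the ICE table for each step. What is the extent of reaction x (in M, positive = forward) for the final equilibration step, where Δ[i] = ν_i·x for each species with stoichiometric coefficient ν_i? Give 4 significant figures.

Q₀ = 6.9979e-05 vs Keq = 1.9520e-06 ⇒ Q>K, reverse
Step 1:
                    A           M
  init         0.1277     0.01045
  Δ          0.004801   -0.007202
  eq           0.1325    0.003248
  solve Keq expr → x = -0.002401; check Q = 1.9520e-06
Then add 0.03184 M of M.
Step 2:
                    A           M
  init         0.1325     0.03509
  Δ             0.021    -0.03151
  eq           0.1535    0.003583
  solve Keq expr → x = -0.0105; check Q = 1.9520e-06
Then remove 0.03001 M of A.
Step 3:
                    A           M
  init         0.1235    0.003583
  Δ        3.1890e-04 -4.7835e-04
  eq           0.1238    0.003105
  solve Keq expr → x = -1.5945e-04; check Q = 1.9520e-06

x = -1.5945e-04 M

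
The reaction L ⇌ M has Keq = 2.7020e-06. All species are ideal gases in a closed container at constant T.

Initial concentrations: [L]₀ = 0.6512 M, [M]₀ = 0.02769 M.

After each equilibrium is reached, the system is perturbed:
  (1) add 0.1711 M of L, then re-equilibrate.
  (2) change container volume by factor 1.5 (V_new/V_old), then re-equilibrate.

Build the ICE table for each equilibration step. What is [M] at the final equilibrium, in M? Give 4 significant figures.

Q₀ = 0.04252 vs Keq = 2.7020e-06 ⇒ Q>K, reverse
Step 1:
                   L          M
  init        0.6512    0.02769
  Δ          0.02769   -0.02769
  eq          0.6789 1.8344e-06
  solve Keq expr → x = -0.02769; check Q = 2.7020e-06
Then add 0.1711 M of L.
Step 2:
                   L          M
  init          0.85 1.8344e-06
  Δ       -4.6231e-07 4.6231e-07
  eq            0.85 2.2967e-06
  solve Keq expr → x = 4.6231e-07; check Q = 2.7020e-06
Then change container volume by factor 1.5 (V_new/V_old).
Step 3:
                   L          M
  init        0.5667 1.5311e-06
  Δ                0          0
  eq          0.5667 1.5311e-06
  solve Keq expr → x = 0; check Q = 2.7020e-06

[M]_eq = 1.5311e-06 M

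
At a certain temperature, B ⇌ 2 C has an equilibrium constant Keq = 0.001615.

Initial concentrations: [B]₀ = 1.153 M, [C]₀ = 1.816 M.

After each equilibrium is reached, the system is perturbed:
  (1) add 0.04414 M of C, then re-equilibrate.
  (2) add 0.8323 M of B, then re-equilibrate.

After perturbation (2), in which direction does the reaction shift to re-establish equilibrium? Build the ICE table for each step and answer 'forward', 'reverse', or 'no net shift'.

Q₀ = 2.86 vs Keq = 0.001615 ⇒ Q>K, reverse
Step 1:
                  B         C
  Initial     1.153     1.816
  Change     0.8794    -1.759
  Equil       2.032   0.05729
  solve Keq expr → x = -0.8794; check Q = 0.001615
Then add 0.04414 M of C.
Step 2:
                  B         C
  Initial     2.032    0.1014
  Change    0.02192  -0.04383
  Equil       2.054    0.0576
  solve Keq expr → x = -0.02192; check Q = 0.001615
Then add 0.8323 M of B.
Step 3:
                  B         C
  Initial     2.887    0.0576
  Change  -0.005308   0.01062
  Equil       2.881   0.06821
  solve Keq expr → x = 0.005308; check Q = 0.001615

Direction: forward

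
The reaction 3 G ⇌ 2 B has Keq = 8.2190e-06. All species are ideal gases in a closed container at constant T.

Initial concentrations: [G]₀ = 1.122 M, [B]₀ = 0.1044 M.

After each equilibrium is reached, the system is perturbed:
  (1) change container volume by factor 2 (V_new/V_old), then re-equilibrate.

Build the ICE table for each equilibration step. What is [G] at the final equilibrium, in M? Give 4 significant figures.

[G]_eq = 0.6371 M

Q₀ = 0.007717 vs Keq = 8.2190e-06 ⇒ Q>K, reverse
Step 1:
                    G           B
  I             1.122      0.1044
  C            0.1504     -0.1003
  E             1.272    0.004115
  solve Keq expr → x = -0.05014; check Q = 8.2190e-06
Then change container volume by factor 2 (V_new/V_old).
Step 2:
                    G           B
  I            0.6362    0.002057
  C        8.9929e-04 -5.9953e-04
  E            0.6371    0.001458
  solve Keq expr → x = -2.9976e-04; check Q = 8.2190e-06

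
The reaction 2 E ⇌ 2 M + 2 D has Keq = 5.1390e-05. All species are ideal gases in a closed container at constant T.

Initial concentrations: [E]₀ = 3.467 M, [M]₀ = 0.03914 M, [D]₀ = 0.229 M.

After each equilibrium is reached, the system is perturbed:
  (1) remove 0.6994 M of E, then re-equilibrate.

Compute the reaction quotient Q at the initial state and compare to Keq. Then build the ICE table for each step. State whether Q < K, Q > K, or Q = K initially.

Q₀ = 6.6835e-06; Q < K (proceeds forward)

Q₀ = 6.6835e-06 vs Keq = 5.1390e-05 ⇒ Q<K, forward
Step 1:
                   E          M          D
  init         3.467    0.03914      0.229
  Δ           -0.049      0.049      0.049
  eq           3.418    0.08814      0.278
  solve Keq expr → x = 0.0245; check Q = 5.1390e-05
Then remove 0.6994 M of E.
Step 2:
                   E          M          D
  init         2.719    0.08814      0.278
  Δ          0.01395   -0.01395   -0.01395
  eq           2.733    0.07419      0.264
  solve Keq expr → x = -0.006976; check Q = 5.1390e-05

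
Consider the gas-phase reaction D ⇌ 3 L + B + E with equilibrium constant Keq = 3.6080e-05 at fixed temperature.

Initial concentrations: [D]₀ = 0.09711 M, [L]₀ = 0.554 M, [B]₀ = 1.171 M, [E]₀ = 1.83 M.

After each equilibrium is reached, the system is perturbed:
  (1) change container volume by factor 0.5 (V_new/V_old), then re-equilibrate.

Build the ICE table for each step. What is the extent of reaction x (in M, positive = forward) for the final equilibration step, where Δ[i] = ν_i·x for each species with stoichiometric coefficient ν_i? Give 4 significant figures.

x = -0.007304 M

Q₀ = 3.752 vs Keq = 3.6080e-05 ⇒ Q>K, reverse
Step 1:
                  D         L         B         E
  Initial   0.09711     0.554     1.171      1.83
  Change     0.1786   -0.5358   -0.1786   -0.1786
  Equil      0.2757   0.01824    0.9924     1.651
  solve Keq expr → x = -0.1786; check Q = 3.6080e-05
Then change container volume by factor 0.5 (V_new/V_old).
Step 2:
                  D         L         B         E
  Initial    0.5514   0.03648     1.985     3.303
  Change   0.007304  -0.02191 -0.007304 -0.007304
  Equil      0.5587   0.01457     1.978     3.296
  solve Keq expr → x = -0.007304; check Q = 3.6080e-05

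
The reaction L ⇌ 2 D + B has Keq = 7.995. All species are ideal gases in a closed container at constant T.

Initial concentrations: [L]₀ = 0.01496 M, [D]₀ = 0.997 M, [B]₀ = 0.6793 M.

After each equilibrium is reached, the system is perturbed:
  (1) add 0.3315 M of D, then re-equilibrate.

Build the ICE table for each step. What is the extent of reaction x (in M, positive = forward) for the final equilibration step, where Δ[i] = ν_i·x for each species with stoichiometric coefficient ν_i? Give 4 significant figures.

Q₀ = 45.14 vs Keq = 7.995 ⇒ Q>K, reverse
Step 1:
                   L          D          B
  init       0.01496      0.997     0.6793
  Δ          0.04882   -0.09765   -0.04882
  eq         0.06378     0.8994     0.6305
  solve Keq expr → x = -0.04882; check Q = 7.995
Then add 0.3315 M of D.
Step 2:
                   L          D          B
  init       0.06378      1.231     0.6305
  Δ          0.03605   -0.07209   -0.03605
  eq         0.09983      1.159     0.5944
  solve Keq expr → x = -0.03605; check Q = 7.995

x = -0.03605 M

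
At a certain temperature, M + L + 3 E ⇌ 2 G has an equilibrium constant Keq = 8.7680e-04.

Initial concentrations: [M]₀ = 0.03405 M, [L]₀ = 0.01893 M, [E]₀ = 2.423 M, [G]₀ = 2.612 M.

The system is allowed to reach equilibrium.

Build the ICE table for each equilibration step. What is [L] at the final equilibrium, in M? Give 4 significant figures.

Q₀ = 744.1 vs Keq = 8.7680e-04 ⇒ Q>K, reverse
Step 1:
                  M         L         E         G
  I         0.03405   0.01893     2.423     2.612
  C           1.084     1.084     3.251    -2.168
  E           1.118     1.103     5.674    0.4444
  solve Keq expr → x = -1.084; check Q = 8.7680e-04

[L]_eq = 1.103 M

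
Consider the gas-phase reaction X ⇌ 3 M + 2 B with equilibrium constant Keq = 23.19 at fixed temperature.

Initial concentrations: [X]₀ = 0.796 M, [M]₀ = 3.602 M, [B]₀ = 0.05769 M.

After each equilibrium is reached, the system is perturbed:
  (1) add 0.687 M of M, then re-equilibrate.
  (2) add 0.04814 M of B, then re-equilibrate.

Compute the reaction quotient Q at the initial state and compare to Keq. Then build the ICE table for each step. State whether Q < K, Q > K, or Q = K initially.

Q₀ = 0.1954 vs Keq = 23.19 ⇒ Q<K, forward
Step 1:
                  X         M         B
  I           0.796     3.602   0.05769
  C         -0.1908    0.5724    0.3816
  E          0.6052     4.174    0.4393
  solve Keq expr → x = 0.1908; check Q = 23.19
Then add 0.687 M of M.
Step 2:
                  X         M         B
  I          0.6052     4.861    0.4393
  C         0.03417   -0.1025  -0.06834
  E          0.6394     4.759    0.3709
  solve Keq expr → x = -0.03417; check Q = 23.19
Then add 0.04814 M of B.
Step 3:
                  X         M         B
  I          0.6394     4.759    0.4191
  C         0.01817  -0.05452  -0.03635
  E          0.6576     4.704    0.3827
  solve Keq expr → x = -0.01817; check Q = 23.19

Q₀ = 0.1954; Q < K (proceeds forward)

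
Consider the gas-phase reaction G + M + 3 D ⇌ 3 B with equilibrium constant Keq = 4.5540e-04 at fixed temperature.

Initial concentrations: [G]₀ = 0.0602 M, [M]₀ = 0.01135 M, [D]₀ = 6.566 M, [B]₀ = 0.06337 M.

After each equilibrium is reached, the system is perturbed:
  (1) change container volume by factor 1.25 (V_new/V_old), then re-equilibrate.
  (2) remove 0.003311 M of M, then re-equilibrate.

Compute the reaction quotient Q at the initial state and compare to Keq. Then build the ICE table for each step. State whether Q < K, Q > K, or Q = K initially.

Q₀ = 0.001316; Q > K (proceeds reverse)

Q₀ = 0.001316 vs Keq = 4.5540e-04 ⇒ Q>K, reverse
Step 1:
                    G           M           D           B
  init         0.0602     0.01135       6.566     0.06337
  Δ           0.00423     0.00423     0.01269    -0.01269
  eq          0.06443     0.01558       6.579     0.05068
  solve Keq expr → x = -0.00423; check Q = 4.5540e-04
Then change container volume by factor 1.25 (V_new/V_old).
Step 2:
                    G           M           D           B
  init        0.05154     0.01246       5.263     0.04054
  Δ          0.001349    0.001349    0.004046   -0.004046
  eq          0.05289     0.01381       5.267      0.0365
  solve Keq expr → x = -0.001349; check Q = 4.5540e-04
Then remove 0.003311 M of M.
Step 3:
                    G           M           D           B
  init        0.05289      0.0105       5.267      0.0365
  Δ        7.4680e-04  7.4680e-04     0.00224    -0.00224
  eq          0.05364     0.01125       5.269     0.03426
  solve Keq expr → x = -7.4680e-04; check Q = 4.5540e-04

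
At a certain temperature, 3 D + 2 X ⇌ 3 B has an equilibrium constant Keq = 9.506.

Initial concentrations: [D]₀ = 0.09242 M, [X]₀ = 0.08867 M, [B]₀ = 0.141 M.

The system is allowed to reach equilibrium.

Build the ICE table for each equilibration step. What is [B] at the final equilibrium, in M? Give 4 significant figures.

Q₀ = 451.7 vs Keq = 9.506 ⇒ Q>K, reverse
Step 1:
                    D           X           B
  init        0.09242     0.08867       0.141
  Δ           0.05929     0.03953    -0.05929
  eq           0.1517      0.1282     0.08171
  solve Keq expr → x = -0.01976; check Q = 9.506

[B]_eq = 0.08171 M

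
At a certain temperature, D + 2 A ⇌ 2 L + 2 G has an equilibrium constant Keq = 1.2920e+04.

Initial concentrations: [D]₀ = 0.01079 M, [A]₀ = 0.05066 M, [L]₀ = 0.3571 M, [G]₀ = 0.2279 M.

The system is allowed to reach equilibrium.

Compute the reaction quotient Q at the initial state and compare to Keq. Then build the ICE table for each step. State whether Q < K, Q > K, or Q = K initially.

Q₀ = 239.2; Q < K (proceeds forward)

Q₀ = 239.2 vs Keq = 1.2920e+04 ⇒ Q<K, forward
Step 1:
                    D           A           L           G
  Initial     0.01079     0.05066      0.3571      0.2279
  Change     -0.01006    -0.02013     0.02013     0.02013
  Equil    7.2675e-04     0.03053      0.3772       0.248
  solve Keq expr → x = 0.01006; check Q = 1.2920e+04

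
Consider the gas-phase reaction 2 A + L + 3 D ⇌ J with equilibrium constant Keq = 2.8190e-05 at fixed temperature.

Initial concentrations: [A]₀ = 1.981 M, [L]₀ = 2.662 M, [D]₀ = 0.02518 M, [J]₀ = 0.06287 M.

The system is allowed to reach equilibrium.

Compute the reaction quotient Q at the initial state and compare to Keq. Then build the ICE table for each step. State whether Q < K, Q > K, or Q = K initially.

Q₀ = 377; Q > K (proceeds reverse)

Q₀ = 377 vs Keq = 2.8190e-05 ⇒ Q>K, reverse
Step 1:
                  A         L         D         J
  I           1.981     2.662   0.02518   0.06287
  C          0.1257   0.06287    0.1886  -0.06287
  E           2.107     2.725    0.2138 3.3309e-06
  solve Keq expr → x = -0.06287; check Q = 2.8190e-05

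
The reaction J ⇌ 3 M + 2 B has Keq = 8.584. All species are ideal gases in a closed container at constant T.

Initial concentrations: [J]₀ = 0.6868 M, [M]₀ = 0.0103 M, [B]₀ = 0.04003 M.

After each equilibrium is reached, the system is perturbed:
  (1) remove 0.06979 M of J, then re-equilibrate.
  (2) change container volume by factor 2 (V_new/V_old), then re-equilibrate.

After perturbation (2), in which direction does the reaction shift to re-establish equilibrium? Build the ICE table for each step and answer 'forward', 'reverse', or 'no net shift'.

Direction: forward

Q₀ = 2.5495e-09 vs Keq = 8.584 ⇒ Q<K, forward
Step 1:
                    J           M           B
  Initial      0.6868      0.0103     0.04003
  Change       -0.444       1.332      0.8881
  Equil        0.2428       1.342      0.9281
  solve Keq expr → x = 0.444; check Q = 8.584
Then remove 0.06979 M of J.
Step 2:
                    J           M           B
  Initial       0.173       1.342      0.9281
  Change      0.02025    -0.06076    -0.04051
  Equil        0.1932       1.282      0.8876
  solve Keq expr → x = -0.02025; check Q = 8.584
Then change container volume by factor 2 (V_new/V_old).
Step 3:
                    J           M           B
  Initial     0.09661      0.6408      0.4438
  Change     -0.07151      0.2145       0.143
  Equil        0.0251      0.8554      0.5868
  solve Keq expr → x = 0.07151; check Q = 8.584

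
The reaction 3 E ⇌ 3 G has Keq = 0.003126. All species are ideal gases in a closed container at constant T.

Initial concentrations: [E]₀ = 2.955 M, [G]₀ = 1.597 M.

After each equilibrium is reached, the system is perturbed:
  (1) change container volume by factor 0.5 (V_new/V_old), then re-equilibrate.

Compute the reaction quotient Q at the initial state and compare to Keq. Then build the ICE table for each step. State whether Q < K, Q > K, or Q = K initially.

Q₀ = 0.1578 vs Keq = 0.003126 ⇒ Q>K, reverse
Step 1:
                    E           G
  I             2.955       1.597
  C             1.016      -1.016
  E             3.971      0.5807
  solve Keq expr → x = -0.3388; check Q = 0.003126
Then change container volume by factor 0.5 (V_new/V_old).
Step 2:
                    E           G
  I             7.943       1.161
  C                 0           0
  E             7.943       1.161
  solve Keq expr → x = 0; check Q = 0.003126

Q₀ = 0.1578; Q > K (proceeds reverse)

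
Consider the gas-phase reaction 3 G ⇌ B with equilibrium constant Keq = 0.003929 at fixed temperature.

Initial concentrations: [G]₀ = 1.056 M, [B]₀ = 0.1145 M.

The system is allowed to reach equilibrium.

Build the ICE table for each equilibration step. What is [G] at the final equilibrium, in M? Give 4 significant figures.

Q₀ = 0.09723 vs Keq = 0.003929 ⇒ Q>K, reverse
Step 1:
                    G           B
  Initial       1.056      0.1145
  Change       0.3132     -0.1044
  Equil         1.369     0.01009
  solve Keq expr → x = -0.1044; check Q = 0.003929

[G]_eq = 1.369 M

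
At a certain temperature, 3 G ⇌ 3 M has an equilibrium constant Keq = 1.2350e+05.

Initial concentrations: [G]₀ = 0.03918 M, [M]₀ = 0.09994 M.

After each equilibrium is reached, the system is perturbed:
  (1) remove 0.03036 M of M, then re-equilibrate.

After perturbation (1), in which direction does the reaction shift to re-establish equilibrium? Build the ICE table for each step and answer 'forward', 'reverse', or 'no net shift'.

Q₀ = 16.6 vs Keq = 1.2350e+05 ⇒ Q<K, forward
Step 1:
                  G         M
  Initial   0.03918   0.09994
  Change   -0.03644   0.03644
  Equil    0.002739    0.1364
  solve Keq expr → x = 0.01215; check Q = 1.2350e+05
Then remove 0.03036 M of M.
Step 2:
                  G         M
  Initial  0.002739     0.106
  Change  -5.9765e-04 5.9765e-04
  Equil    0.002141    0.1066
  solve Keq expr → x = 1.9922e-04; check Q = 1.2350e+05

Direction: forward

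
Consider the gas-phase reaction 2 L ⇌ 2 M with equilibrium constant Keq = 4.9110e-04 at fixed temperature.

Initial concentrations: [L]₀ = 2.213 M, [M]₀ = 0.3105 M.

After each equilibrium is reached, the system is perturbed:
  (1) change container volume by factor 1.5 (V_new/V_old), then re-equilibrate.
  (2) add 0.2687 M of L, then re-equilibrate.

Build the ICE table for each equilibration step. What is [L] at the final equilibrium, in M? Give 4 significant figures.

[L]_eq = 1.909 M

Q₀ = 0.01969 vs Keq = 4.9110e-04 ⇒ Q>K, reverse
Step 1:
                  L         M
  init        2.213    0.3105
  Δ          0.2558   -0.2558
  eq          2.469   0.05471
  solve Keq expr → x = -0.1279; check Q = 4.9110e-04
Then change container volume by factor 1.5 (V_new/V_old).
Step 2:
                  L         M
  init        1.646   0.03647
  Δ               0         0
  eq          1.646   0.03647
  solve Keq expr → x = 0; check Q = 4.9110e-04
Then add 0.2687 M of L.
Step 3:
                  L         M
  init        1.915   0.03647
  Δ       -0.005826  0.005826
  eq          1.909    0.0423
  solve Keq expr → x = 0.002913; check Q = 4.9110e-04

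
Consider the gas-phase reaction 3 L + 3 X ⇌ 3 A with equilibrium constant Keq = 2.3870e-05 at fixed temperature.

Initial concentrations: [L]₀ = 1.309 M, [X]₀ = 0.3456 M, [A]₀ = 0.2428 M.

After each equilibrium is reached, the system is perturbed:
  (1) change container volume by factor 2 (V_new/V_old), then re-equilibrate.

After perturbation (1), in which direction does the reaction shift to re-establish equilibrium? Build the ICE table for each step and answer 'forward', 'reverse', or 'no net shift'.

Direction: reverse

Q₀ = 0.1546 vs Keq = 2.3870e-05 ⇒ Q>K, reverse
Step 1:
                  L         X         A
  init        1.309    0.3456    0.2428
  Δ           0.218     0.218    -0.218
  eq          1.527    0.5636   0.02478
  solve Keq expr → x = -0.07267; check Q = 2.3870e-05
Then change container volume by factor 2 (V_new/V_old).
Step 2:
                  L         X         A
  init       0.7635    0.2818   0.01239
  Δ        0.006013  0.006013 -0.006013
  eq         0.7695    0.2878  0.006377
  solve Keq expr → x = -0.002004; check Q = 2.3870e-05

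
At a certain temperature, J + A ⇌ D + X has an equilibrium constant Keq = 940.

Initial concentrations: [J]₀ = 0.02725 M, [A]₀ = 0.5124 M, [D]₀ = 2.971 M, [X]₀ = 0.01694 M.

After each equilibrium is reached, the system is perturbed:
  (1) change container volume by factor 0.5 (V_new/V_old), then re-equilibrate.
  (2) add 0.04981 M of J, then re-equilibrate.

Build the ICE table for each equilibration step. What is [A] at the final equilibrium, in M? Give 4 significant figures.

[A]_eq = 0.9214 M

Q₀ = 3.604 vs Keq = 940 ⇒ Q<K, forward
Step 1:
                   J          A          D          X
  Initial    0.02725     0.5124      2.971    0.01694
  Change    -0.02696   -0.02696    0.02696    0.02696
  Equil   2.8843e-04     0.4854      2.998     0.0439
  solve Keq expr → x = 0.02696; check Q = 940
Then change container volume by factor 0.5 (V_new/V_old).
Step 2:
                   J          A          D          X
  Initial 5.7686e-04     0.9709      5.996     0.0878
  Change           0          0          0          0
  Equil   5.7686e-04     0.9709      5.996     0.0878
  solve Keq expr → x = 0; check Q = 940
Then add 0.04981 M of J.
Step 3:
                   J          A          D          X
  Initial    0.05039     0.9709      5.996     0.0878
  Change    -0.04943   -0.04943    0.04943    0.04943
  Equil   9.5781e-04     0.9214      6.045     0.1372
  solve Keq expr → x = 0.04943; check Q = 940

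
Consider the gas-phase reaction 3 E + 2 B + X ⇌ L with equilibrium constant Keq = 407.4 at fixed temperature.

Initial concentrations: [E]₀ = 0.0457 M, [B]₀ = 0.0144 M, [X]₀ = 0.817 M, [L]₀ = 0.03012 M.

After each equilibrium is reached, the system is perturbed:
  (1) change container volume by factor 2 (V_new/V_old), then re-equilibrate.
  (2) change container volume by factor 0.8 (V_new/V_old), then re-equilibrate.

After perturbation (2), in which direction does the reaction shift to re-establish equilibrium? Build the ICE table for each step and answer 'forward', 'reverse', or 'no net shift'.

Q₀ = 1.8628e+06 vs Keq = 407.4 ⇒ Q>K, reverse
Step 1:
                    E           B           X           L
  init         0.0457      0.0144       0.817     0.03012
  Δ           0.08068     0.05379     0.02689    -0.02689
  eq           0.1264     0.06819      0.8439    0.003227
  solve Keq expr → x = -0.02689; check Q = 407.4
Then change container volume by factor 2 (V_new/V_old).
Step 2:
                    E           B           X           L
  init        0.06319     0.03409      0.4219    0.001613
  Δ          0.004617    0.003078    0.001539   -0.001539
  eq          0.06781     0.03717      0.4235  7.4319e-05
  solve Keq expr → x = -0.001539; check Q = 407.4
Then change container volume by factor 0.8 (V_new/V_old).
Step 3:
                    E           B           X           L
  init        0.08476     0.04646      0.5294  9.2899e-05
  Δ       -5.4238e-04 -3.6159e-04 -1.8079e-04  1.8079e-04
  eq          0.08422      0.0461      0.5292  2.7369e-04
  solve Keq expr → x = 1.8079e-04; check Q = 407.4

Direction: forward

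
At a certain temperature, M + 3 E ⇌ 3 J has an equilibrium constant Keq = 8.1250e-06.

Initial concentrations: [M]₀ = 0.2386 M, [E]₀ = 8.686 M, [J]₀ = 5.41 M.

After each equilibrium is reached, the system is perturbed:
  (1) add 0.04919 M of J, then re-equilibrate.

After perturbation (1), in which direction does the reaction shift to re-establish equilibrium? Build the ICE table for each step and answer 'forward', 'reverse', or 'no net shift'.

Direction: reverse

Q₀ = 1.013 vs Keq = 8.1250e-06 ⇒ Q>K, reverse
Step 1:
                   M          E          J
  I           0.2386      8.686       5.41
  C            1.689      5.066     -5.066
  E            1.927      13.75      0.344
  solve Keq expr → x = -1.689; check Q = 8.1250e-06
Then add 0.04919 M of J.
Step 2:
                   M          E          J
  I            1.927      13.75     0.3932
  C          0.01569    0.04708   -0.04708
  E            1.943       13.8     0.3462
  solve Keq expr → x = -0.01569; check Q = 8.1250e-06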